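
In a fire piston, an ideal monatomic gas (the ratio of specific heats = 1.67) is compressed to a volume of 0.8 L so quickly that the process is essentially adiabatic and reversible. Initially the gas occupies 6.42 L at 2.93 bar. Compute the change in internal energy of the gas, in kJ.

P₂ = P₁(V₁/V₂)^γ = 2.93×(6.42/0.8)^(1.67) = 94.91 bar.
For a reversible adiabat, W_by_gas = (P₁V₁ − P₂V₂)/(γ−1).
W_by = (293000×0.00642 − 9.491×10^6×0.0008) / (0.67) = -8524 J.
Q = 0 ⇒ ΔU = −W_by = 8524 J.

ΔU ≈ 8.52 kJ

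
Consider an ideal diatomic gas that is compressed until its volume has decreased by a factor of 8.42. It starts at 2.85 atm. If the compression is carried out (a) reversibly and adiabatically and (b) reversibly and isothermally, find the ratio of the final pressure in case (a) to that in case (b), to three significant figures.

P_adiabatic / P_isothermal ≈ 2.34

For a diatomic ideal gas γ = 7/5.
Isothermal: P_b = P₁(V₁/V₂) = 2.85×8.42.
Adiabatic: P_a = P₁(V₁/V₂)^γ = 2.85×8.42^(7/5).
P_a/P_b = (V₁/V₂)^(γ−1) = 8.42^(2/5) = 2.345.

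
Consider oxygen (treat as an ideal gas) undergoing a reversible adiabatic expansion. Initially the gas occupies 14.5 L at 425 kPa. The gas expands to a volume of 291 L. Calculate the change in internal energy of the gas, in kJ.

ΔU ≈ -10.8 kJ

γ = 7/5 for a diatomic ideal gas.
P₂ = P₁(V₁/V₂)^γ = 425×(14.5/291)^(7/5) = 6.38 kPa.
For a reversible adiabat, W_by_gas = (P₁V₁ − P₂V₂)/(γ−1).
W_by = (425000×0.0145 − 6380×0.291) / (2/5) = 10760 J.
Q = 0 ⇒ ΔU = −W_by = -10760 J.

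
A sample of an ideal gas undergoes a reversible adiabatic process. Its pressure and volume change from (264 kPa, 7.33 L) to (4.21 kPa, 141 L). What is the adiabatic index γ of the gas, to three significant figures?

γ ≈ 1.40

PV^γ = const ⇒ γ = ln(P₂/P₁) / ln(V₁/V₂).
γ = ln(4.21/264) / ln(7.33/141) = 1.4.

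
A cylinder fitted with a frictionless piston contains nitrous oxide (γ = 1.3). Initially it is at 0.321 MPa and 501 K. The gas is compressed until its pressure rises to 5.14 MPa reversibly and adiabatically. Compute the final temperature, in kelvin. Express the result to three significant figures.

Along an adiabat T P^((1−γ)/γ) is constant, so T₂ = T₁ (P₂/P₁)^((γ−1)/γ).
T₂ = 501 × (5.14/0.321)^(0.231) = 950.1 K.

T₂ ≈ 950 K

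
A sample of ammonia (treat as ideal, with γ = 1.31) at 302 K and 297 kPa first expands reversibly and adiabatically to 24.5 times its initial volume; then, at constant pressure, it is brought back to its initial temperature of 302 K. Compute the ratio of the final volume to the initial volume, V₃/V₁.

V₃/V₁ ≈ 66.0

Adiabatic step: V₂/V₁ = 24.5; T₂ = T₁·(1/24.5)^(0.31) = 112 K.
Isobaric step: V₃/V₂ = T₃/T₂ = 302/112.
V₃/V₁ = (V₂/V₁)(V₃/V₂) = 24.5 × (302/112) = 66.04.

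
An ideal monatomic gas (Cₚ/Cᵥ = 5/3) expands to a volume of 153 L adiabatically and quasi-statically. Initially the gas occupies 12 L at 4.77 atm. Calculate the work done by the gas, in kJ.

W ≈ 7.11 kJ

P₂ = P₁(V₁/V₂)^γ = 4.77×(12/153)^(5/3) = 0.06855 atm.
For a reversible adiabat, W_by_gas = (P₁V₁ − P₂V₂)/(γ−1).
W_by = (483300×0.012 − 6946×0.153) / (2/3) = 7106 J.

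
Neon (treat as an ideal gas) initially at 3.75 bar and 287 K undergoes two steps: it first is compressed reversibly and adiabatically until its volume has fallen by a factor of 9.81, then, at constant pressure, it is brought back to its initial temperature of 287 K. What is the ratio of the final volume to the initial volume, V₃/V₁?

V₃/V₁ ≈ 0.0222

For a monatomic ideal gas γ = 5/3.
Adiabatic step: V₂/V₁ = 0.1019; T₂ = T₁·9.81^(2/3) = 1315 K.
Isobaric step: V₃/V₂ = T₃/T₂ = 287/1315.
V₃/V₁ = (V₂/V₁)(V₃/V₂) = 0.1019 × (287/1315) = 0.02224.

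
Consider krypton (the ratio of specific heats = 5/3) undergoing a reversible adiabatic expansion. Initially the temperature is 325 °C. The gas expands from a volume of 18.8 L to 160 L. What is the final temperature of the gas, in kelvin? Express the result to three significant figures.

T₂ ≈ 143 K

For a reversible adiabat TV^(γ−1) is constant, so T₂ = T₁ (V₁/V₂)^(γ−1).
T₁ = 325 °C = 598.1 K.
T₂ = 598.1 × (18.8/160)^(2/3) = 143.5 K.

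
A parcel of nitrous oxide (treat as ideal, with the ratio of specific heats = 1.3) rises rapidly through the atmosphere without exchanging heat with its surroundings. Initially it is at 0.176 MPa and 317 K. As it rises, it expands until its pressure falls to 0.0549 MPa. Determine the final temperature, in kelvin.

T₂ ≈ 242 K

Along an adiabat T P^((1−γ)/γ) is constant, so T₂ = T₁ (P₂/P₁)^((γ−1)/γ).
T₂ = 317 × (0.0549/0.176)^(0.231) = 242.3 K.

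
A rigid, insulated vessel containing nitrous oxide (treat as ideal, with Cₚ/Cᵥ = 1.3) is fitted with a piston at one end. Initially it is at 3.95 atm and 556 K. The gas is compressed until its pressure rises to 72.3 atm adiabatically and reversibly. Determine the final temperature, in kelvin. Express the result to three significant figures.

Along an adiabat T P^((1−γ)/γ) is constant, so T₂ = T₁ (P₂/P₁)^((γ−1)/γ).
T₂ = 556 × (72.3/3.95)^(0.231) = 1088 K.

T₂ ≈ 1090 K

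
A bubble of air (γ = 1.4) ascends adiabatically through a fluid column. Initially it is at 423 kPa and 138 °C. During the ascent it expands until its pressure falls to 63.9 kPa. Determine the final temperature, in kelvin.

Adiabatic: T₂/T₁ = (P₂/P₁)^((γ−1)/γ).
T₁ = 138 °C = 411.1 K.
T₂ = 411.1 × (63.9/423)^(0.286) = 239.6 K.

T₂ ≈ 240 K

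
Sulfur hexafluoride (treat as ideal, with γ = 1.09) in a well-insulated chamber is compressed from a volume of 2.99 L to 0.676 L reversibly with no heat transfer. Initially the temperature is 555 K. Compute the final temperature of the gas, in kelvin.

Adiabatic: T₁V₁^(γ−1) = T₂V₂^(γ−1) ⇒ T₂ = T₁ (V₁/V₂)^(γ−1).
T₂ = 555 × (2.99/0.676)^(0.09) = 634.5 K.

T₂ ≈ 634 K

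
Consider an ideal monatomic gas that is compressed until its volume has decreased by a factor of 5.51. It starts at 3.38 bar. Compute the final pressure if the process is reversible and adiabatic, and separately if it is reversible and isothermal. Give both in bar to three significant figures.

For a monatomic ideal gas γ = 5/3.
Isothermal: P₂ = P₁(V₁/V₂) = 3.38×5.51 = 18.62 bar.
Adiabatic: P₂ = P₁(V₁/V₂)^γ = 3.38×5.51^(5/3) = 58.1 bar.

adiabatic: 58.1 bar; isothermal: 18.6 bar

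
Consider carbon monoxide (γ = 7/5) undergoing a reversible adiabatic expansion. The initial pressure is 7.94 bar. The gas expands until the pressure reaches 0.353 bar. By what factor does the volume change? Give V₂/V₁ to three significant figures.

From PV^γ = const, V₂/V₁ = (P₁/P₂)^(1/γ).
V₂/V₁ = (7.94/0.353)^(5/7) = 9.242.

V₂/V₁ ≈ 9.24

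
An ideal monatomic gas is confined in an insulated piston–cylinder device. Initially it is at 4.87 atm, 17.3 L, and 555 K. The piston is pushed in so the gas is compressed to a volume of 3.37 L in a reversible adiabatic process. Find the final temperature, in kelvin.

T₂ ≈ 1650 K

For a reversible adiabat TV^(γ−1) is constant, so T₂ = T₁ (V₁/V₂)^(γ−1).
γ = 5/3 for a monatomic ideal gas.
T₂ = 555 × (17.3/3.37)^(2/3) = 1652 K.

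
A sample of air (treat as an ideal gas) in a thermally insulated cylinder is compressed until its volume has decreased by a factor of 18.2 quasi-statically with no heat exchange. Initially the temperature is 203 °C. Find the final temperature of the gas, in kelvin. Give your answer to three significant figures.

T₂ ≈ 1520 K

For a reversible adiabat TV^(γ−1) is constant, so T₂ = T₁ (V₁/V₂)^(γ−1).
For a diatomic ideal gas γ = 7/5, so γ−1 = 2/5.
T₁ = 203 °C = 476.1 K.
T₂ = 476.1 × 18.2^(2/5) = 1520 K.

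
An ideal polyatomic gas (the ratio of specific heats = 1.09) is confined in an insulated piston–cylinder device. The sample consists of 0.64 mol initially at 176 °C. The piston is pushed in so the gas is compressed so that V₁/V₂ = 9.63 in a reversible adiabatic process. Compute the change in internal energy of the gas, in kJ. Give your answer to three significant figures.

ΔU ≈ 6.00 kJ

Adiabatic: T₁V₁^(γ−1) = T₂V₂^(γ−1) ⇒ T₂ = T₁ (V₁/V₂)^(γ−1).
T₁ = 176 °C = 449.1 K.
T₂ = 449.1 × 9.63^(0.09) = 550.7 K.
Q = 0, so ΔU = W_on_gas = nCᵥΔT with Cᵥ = R/(γ−1) = 92.38 J/(mol·K).
ΔU = 0.64 × 92.38 × (550.7 − 449.1) = 6004 J.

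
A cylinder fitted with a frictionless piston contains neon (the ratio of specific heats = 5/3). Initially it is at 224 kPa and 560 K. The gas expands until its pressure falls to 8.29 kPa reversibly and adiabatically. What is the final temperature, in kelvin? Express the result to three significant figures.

Adiabatic: T₂/T₁ = (P₂/P₁)^((γ−1)/γ).
T₂ = 560 × (8.29/224)^(2/5) = 149.8 K.

T₂ ≈ 150 K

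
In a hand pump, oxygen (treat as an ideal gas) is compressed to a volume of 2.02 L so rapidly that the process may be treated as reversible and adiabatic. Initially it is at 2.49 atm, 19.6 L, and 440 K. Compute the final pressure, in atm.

P₂ ≈ 60.0 atm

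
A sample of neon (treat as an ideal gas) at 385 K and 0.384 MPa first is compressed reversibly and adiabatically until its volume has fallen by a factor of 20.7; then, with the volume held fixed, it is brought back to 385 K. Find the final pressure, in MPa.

P₃ ≈ 7.95 MPa

For a monatomic ideal gas γ = 5/3.
Adiabatic step (PV^γ = const): P₂ = 0.384×20.7^(5/3) = 59.93 MPa; T₂ = 385×20.7^(2/3) = 2903 K.
Isochoric: P₃ = P₂(T₃/T₂) = 59.93 × (385/2903) = 7.949 MPa.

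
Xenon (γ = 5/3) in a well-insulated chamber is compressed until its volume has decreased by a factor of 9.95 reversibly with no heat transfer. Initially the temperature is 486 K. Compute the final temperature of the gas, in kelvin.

Adiabatic: T₁V₁^(γ−1) = T₂V₂^(γ−1) ⇒ T₂ = T₁ (V₁/V₂)^(γ−1).
T₂ = 486 × 9.95^(2/3) = 2248 K.

T₂ ≈ 2250 K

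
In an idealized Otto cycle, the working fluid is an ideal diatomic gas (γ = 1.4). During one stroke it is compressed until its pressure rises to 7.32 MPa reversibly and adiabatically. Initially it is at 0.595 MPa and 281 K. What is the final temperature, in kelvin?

T₂ ≈ 576 K

Adiabatic: T₂/T₁ = (P₂/P₁)^((γ−1)/γ).
T₂ = 281 × (7.32/0.595)^(0.286) = 575.6 K.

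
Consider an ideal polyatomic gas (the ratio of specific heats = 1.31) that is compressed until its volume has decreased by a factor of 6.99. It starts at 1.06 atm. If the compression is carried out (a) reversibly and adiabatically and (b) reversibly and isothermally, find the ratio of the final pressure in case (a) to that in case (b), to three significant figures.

P_adiabatic / P_isothermal ≈ 1.83

Isothermal: P_b = P₁(V₁/V₂) = 1.06×6.99.
Adiabatic: P_a = P₁(V₁/V₂)^γ = 1.06×6.99^(1.31).
P_a/P_b = (V₁/V₂)^(γ−1) = 6.99^(0.31) = 1.827.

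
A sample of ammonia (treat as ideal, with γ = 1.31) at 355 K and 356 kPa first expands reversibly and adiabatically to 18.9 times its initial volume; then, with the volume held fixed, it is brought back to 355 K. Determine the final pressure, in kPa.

P₃ ≈ 18.8 kPa

Adiabatic step (PV^γ = const): P₂ = 356×(1/18.9)^(1.31) = 7.573 kPa; T₂ = 355×(1/18.9)^(0.31) = 142.7 K.
Isochoric: P₃ = P₂(T₃/T₂) = 7.573 × (355/142.7) = 18.84 kPa.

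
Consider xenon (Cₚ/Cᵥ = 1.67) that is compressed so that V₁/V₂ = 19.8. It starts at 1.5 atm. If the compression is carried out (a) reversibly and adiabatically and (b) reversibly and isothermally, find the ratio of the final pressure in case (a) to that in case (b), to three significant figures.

Isothermal: P_b = P₁(V₁/V₂) = 1.5×19.8.
Adiabatic: P_a = P₁(V₁/V₂)^γ = 1.5×19.8^(1.67).
P_a/P_b = (V₁/V₂)^(γ−1) = 19.8^(0.67) = 7.392.

P_adiabatic / P_isothermal ≈ 7.39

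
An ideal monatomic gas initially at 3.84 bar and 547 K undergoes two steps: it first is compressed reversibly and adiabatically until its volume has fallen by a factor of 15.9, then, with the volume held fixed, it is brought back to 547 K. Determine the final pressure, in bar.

For a monatomic ideal gas γ = 5/3.
Adiabatic step (PV^γ = const): P₂ = 3.84×15.9^(5/3) = 386.1 bar; T₂ = 547×15.9^(2/3) = 3459 K.
Isochoric: P₃ = P₂(T₃/T₂) = 386.1 × (547/3459) = 61.06 bar.

P₃ ≈ 61.1 bar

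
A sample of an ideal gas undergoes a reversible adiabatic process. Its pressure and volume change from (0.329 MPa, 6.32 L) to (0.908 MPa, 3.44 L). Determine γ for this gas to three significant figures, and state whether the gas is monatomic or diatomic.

PV^γ = const ⇒ γ = ln(P₂/P₁) / ln(V₁/V₂).
γ = ln(0.908/0.329) / ln(6.32/3.44) = 1.669.
γ ≈ 1.67 is close to 5/3, so the gas is monatomic.

γ ≈ 1.67; monatomic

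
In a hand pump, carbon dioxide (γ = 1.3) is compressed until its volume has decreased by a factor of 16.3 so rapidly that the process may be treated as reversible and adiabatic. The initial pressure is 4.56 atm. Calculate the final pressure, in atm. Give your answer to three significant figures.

Since PV^γ is constant along a reversible adiabat, P₂ = P₁ (V₁/V₂)^γ.
P₂ = 4.56 × 16.3^(1.3) = 171.7 atm.

P₂ ≈ 172 atm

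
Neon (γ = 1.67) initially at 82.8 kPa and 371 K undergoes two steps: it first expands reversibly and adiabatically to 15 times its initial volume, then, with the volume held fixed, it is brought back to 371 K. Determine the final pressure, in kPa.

Adiabatic step (PV^γ = const): P₂ = 82.8×(1/15)^(1.67) = 0.8994 kPa; T₂ = 371×(1/15)^(0.67) = 60.45 K.
Isochoric: P₃ = P₂(T₃/T₂) = 0.8994 × (371/60.45) = 5.52 kPa.

P₃ ≈ 5.52 kPa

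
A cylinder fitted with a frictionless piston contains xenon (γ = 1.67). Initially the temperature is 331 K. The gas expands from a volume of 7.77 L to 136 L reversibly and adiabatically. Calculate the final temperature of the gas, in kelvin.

T₂ ≈ 48.6 K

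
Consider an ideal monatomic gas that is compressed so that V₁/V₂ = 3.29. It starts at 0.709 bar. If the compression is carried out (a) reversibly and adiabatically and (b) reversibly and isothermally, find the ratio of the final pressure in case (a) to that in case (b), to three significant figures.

P_adiabatic / P_isothermal ≈ 2.21

For a monatomic ideal gas γ = 5/3.
Isothermal: P_b = P₁(V₁/V₂) = 0.709×3.29.
Adiabatic: P_a = P₁(V₁/V₂)^γ = 0.709×3.29^(5/3).
P_a/P_b = (V₁/V₂)^(γ−1) = 3.29^(2/3) = 2.212.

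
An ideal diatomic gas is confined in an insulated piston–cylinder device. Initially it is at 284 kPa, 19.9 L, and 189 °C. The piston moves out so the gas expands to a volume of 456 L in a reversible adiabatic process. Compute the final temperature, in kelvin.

For a reversible adiabat TV^(γ−1) is constant, so T₂ = T₁ (V₁/V₂)^(γ−1).
γ = 7/5 for a diatomic ideal gas.
T₁ = 189 °C = 462.1 K.
T₂ = 462.1 × (19.9/456)^(2/5) = 132 K.

T₂ ≈ 132 K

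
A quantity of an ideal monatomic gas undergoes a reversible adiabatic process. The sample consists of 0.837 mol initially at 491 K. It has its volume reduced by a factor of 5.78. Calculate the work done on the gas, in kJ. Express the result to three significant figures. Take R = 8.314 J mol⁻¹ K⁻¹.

W ≈ 11.4 kJ

Adiabatic: T₁V₁^(γ−1) = T₂V₂^(γ−1) ⇒ T₂ = T₁ (V₁/V₂)^(γ−1).
γ = 5/3 for a monatomic ideal gas, so γ−1 = 2/3.
T₂ = 491 × 5.78^(2/3) = 1581 K.
Q = 0, so ΔU = W_on_gas = nCᵥΔT with Cᵥ = R/(γ−1) = 12.47 J/(mol·K).
ΔU = 0.837 × 12.47 × (1581 − 491) = 11380 J.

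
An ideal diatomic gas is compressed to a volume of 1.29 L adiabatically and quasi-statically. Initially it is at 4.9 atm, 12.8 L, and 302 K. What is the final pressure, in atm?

P₂ ≈ 122 atm

Since PV^γ is constant along a reversible adiabat, P₂ = P₁ (V₁/V₂)^γ.
γ = 7/5 for a diatomic ideal gas.
P₂ = 4.9 × (12.8/1.29)^(7/5) = 121.7 atm.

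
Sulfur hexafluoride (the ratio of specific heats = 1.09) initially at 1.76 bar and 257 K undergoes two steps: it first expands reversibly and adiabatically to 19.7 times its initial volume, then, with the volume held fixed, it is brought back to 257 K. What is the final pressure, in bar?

Adiabatic step (PV^γ = const): P₂ = 1.76×(1/19.7)^(1.09) = 0.06832 bar; T₂ = 257×(1/19.7)^(0.09) = 196.5 K.
Isochoric: P₃ = P₂(T₃/T₂) = 0.06832 × (257/196.5) = 0.08934 bar.

P₃ ≈ 0.0893 bar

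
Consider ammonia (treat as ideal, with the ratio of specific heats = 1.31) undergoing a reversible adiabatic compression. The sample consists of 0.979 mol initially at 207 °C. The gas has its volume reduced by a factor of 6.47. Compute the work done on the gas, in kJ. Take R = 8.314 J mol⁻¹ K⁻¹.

W ≈ 9.88 kJ

Adiabatic: T₁V₁^(γ−1) = T₂V₂^(γ−1) ⇒ T₂ = T₁ (V₁/V₂)^(γ−1).
T₁ = 207 °C = 480.1 K.
T₂ = 480.1 × 6.47^(0.31) = 856.6 K.
Q = 0, so ΔU = W_on_gas = nCᵥΔT with Cᵥ = R/(γ−1) = 26.82 J/(mol·K).
ΔU = 0.979 × 26.82 × (856.6 − 480.1) = 9883 J.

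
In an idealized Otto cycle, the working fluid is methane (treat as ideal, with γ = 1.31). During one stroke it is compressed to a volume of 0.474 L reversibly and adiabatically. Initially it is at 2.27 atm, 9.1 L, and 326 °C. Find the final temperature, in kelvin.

For a reversible adiabat TV^(γ−1) is constant, so T₂ = T₁ (V₁/V₂)^(γ−1).
T₁ = 326 °C = 599.1 K.
T₂ = 599.1 × (9.1/0.474)^(0.31) = 1497 K.

T₂ ≈ 1500 K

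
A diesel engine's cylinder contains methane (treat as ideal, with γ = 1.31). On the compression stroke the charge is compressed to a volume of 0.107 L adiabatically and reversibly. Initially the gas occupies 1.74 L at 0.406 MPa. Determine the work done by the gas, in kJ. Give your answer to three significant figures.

P₂ = P₁(V₁/V₂)^γ = 0.406×(1.74/0.107)^(1.31) = 15.67 MPa.
For a reversible adiabat, W_by_gas = (P₁V₁ − P₂V₂)/(γ−1).
W_by = (406000×0.00174 − 1.567×10^7×0.000107) / (0.31) = -3131 J.

W ≈ -3.13 kJ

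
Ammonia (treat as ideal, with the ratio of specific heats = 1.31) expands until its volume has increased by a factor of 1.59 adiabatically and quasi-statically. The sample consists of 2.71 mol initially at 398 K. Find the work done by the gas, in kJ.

For a reversible adiabat TV^(γ−1) is constant, so T₂ = T₁ (V₁/V₂)^(γ−1).
T₂ = 398 × (1/1.59)^(0.31) = 344.7 K.
Q = 0, so ΔU = W_on_gas = nCᵥΔT with Cᵥ = R/(γ−1) = 26.82 J/(mol·K).
ΔU = 2.71 × 26.82 × (344.7 − 398) = -3873 J.
Work done by the gas = −ΔU = 3873 J.

W ≈ 3.87 kJ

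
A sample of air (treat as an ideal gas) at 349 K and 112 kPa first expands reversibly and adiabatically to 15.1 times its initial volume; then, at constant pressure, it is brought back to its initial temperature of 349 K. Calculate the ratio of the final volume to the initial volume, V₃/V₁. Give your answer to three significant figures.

For a diatomic ideal gas γ = 7/5.
Adiabatic step: V₂/V₁ = 15.1; T₂ = T₁·(1/15.1)^(2/5) = 117.8 K.
Isobaric step: V₃/V₂ = T₃/T₂ = 349/117.8.
V₃/V₁ = (V₂/V₁)(V₃/V₂) = 15.1 × (349/117.8) = 44.73.

V₃/V₁ ≈ 44.7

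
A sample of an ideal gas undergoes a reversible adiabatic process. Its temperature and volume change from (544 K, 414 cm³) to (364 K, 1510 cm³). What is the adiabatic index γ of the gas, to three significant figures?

γ ≈ 1.31

TV^(γ−1) = const ⇒ γ − 1 = ln(T₂/T₁) / ln(V₁/V₂).
γ = 1 + ln(364/544) / ln(414/1510) = 1.311.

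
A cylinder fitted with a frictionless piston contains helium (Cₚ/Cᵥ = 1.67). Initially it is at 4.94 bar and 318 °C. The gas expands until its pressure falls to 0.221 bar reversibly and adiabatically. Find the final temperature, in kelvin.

T₂ ≈ 170 K

Adiabatic: T₂/T₁ = (P₂/P₁)^((γ−1)/γ).
T₁ = 318 °C = 591.1 K.
T₂ = 591.1 × (0.221/4.94)^(0.401) = 170 K.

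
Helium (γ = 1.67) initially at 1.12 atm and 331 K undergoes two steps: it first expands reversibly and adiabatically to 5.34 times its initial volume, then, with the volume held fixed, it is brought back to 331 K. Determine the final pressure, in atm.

Adiabatic step (PV^γ = const): P₂ = 1.12×(1/5.34)^(1.67) = 0.06827 atm; T₂ = 331×(1/5.34)^(0.67) = 107.7 K.
Isochoric: P₃ = P₂(T₃/T₂) = 0.06827 × (331/107.7) = 0.2097 atm.

P₃ ≈ 0.210 atm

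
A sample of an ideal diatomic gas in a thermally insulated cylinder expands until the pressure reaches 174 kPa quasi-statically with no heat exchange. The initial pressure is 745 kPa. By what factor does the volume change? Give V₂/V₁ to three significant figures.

V₂/V₁ ≈ 2.83

From PV^γ = const, V₂/V₁ = (P₁/P₂)^(1/γ).
For a diatomic ideal gas γ = 7/5.
V₂/V₁ = (745/174)^(5/7) = 2.826.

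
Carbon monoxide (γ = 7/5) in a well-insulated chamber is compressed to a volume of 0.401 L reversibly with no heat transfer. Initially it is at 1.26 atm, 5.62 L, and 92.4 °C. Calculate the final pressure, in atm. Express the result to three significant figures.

P₂ ≈ 50.8 atm

Since PV^γ is constant along a reversible adiabat, P₂ = P₁ (V₁/V₂)^γ.
P₂ = 1.26 × (5.62/0.401)^(7/5) = 50.77 atm.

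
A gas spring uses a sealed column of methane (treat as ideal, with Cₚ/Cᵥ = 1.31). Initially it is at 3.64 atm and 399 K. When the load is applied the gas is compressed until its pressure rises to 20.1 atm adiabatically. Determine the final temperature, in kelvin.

Along an adiabat T P^((1−γ)/γ) is constant, so T₂ = T₁ (P₂/P₁)^((γ−1)/γ).
T₂ = 399 × (20.1/3.64)^(0.237) = 597.8 K.

T₂ ≈ 598 K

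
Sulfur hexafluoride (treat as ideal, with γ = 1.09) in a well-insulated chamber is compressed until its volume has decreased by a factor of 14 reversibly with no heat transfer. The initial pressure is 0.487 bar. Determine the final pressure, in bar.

P₂ ≈ 8.65 bar

Since PV^γ is constant along a reversible adiabat, P₂ = P₁ (V₁/V₂)^γ.
P₂ = 0.487 × 14^(1.09) = 8.646 bar.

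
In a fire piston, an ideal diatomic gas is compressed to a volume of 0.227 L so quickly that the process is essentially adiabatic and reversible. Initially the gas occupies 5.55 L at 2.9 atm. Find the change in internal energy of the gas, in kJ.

γ = 7/5 for a diatomic ideal gas.
P₂ = P₁(V₁/V₂)^γ = 2.9×(5.55/0.227)^(7/5) = 254.7 atm.
For a reversible adiabat, W_by_gas = (P₁V₁ − P₂V₂)/(γ−1).
W_by = (293800×0.00555 − 2.58×10^7×0.000227) / (2/5) = -10570 J.
Q = 0 ⇒ ΔU = −W_by = 10570 J.

ΔU ≈ 10.6 kJ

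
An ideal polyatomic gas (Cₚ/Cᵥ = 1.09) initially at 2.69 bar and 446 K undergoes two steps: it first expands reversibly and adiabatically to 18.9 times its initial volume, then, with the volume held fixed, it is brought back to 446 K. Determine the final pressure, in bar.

Adiabatic step (PV^γ = const): P₂ = 2.69×(1/18.9)^(1.09) = 0.1092 bar; T₂ = 446×(1/18.9)^(0.09) = 342.3 K.
Isochoric: P₃ = P₂(T₃/T₂) = 0.1092 × (446/342.3) = 0.1423 bar.

P₃ ≈ 0.142 bar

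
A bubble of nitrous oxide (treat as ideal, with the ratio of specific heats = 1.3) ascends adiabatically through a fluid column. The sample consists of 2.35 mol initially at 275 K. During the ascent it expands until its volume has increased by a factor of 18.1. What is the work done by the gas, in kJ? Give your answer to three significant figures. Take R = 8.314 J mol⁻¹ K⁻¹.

W ≈ 10.4 kJ

For a reversible adiabat TV^(γ−1) is constant, so T₂ = T₁ (V₁/V₂)^(γ−1).
T₂ = 275 × (1/18.1)^(0.3) = 115.4 K.
Q = 0, so ΔU = W_on_gas = nCᵥΔT with Cᵥ = R/(γ−1) = 27.71 J/(mol·K).
ΔU = 2.35 × 27.71 × (115.4 − 275) = -10400 J.
Work done by the gas = −ΔU = 10400 J.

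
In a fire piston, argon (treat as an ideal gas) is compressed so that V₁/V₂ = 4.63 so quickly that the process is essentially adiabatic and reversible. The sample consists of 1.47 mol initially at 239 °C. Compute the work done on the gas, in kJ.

W ≈ 16.7 kJ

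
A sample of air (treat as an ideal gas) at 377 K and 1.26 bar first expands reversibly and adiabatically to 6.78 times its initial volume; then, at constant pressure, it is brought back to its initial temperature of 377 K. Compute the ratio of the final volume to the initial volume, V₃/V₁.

V₃/V₁ ≈ 14.6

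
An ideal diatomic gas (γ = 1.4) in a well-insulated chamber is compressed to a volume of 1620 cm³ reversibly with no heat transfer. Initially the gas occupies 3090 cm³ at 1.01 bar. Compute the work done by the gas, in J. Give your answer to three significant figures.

W ≈ -230 J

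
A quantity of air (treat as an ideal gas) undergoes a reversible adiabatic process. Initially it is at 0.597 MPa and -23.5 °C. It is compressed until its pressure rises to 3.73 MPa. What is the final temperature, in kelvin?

T₂ ≈ 421 K

Adiabatic: T₂/T₁ = (P₂/P₁)^((γ−1)/γ).
For a diatomic ideal gas γ = 7/5, so (γ−1)/γ = 2/7.
T₁ = -23.5 °C = 249.6 K.
T₂ = 249.6 × (3.73/0.597)^(2/7) = 421.4 K.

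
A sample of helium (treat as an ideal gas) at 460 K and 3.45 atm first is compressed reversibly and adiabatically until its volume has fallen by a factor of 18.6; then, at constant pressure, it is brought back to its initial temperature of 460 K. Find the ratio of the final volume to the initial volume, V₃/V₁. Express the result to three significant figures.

V₃/V₁ ≈ 0.00766

For a monatomic ideal gas γ = 5/3.
Adiabatic step: V₂/V₁ = 0.05376; T₂ = T₁·18.6^(2/3) = 3229 K.
Isobaric step: V₃/V₂ = T₃/T₂ = 460/3229.
V₃/V₁ = (V₂/V₁)(V₃/V₂) = 0.05376 × (460/3229) = 0.007659.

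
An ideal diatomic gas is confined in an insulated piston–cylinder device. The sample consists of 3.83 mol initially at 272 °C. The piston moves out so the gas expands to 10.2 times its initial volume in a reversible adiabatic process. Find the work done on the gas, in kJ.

W ≈ -26.3 kJ

For a reversible adiabat TV^(γ−1) is constant, so T₂ = T₁ (V₁/V₂)^(γ−1).
γ = 7/5 for a diatomic ideal gas, so γ−1 = 2/5.
T₁ = 272 °C = 545.1 K.
T₂ = 545.1 × (1/10.2)^(2/5) = 215.3 K.
Q = 0, so ΔU = W_on_gas = nCᵥΔT with Cᵥ = R/(γ−1) = 20.79 J/(mol·K).
ΔU = 3.83 × 20.79 × (215.3 − 545.1) = -26260 J.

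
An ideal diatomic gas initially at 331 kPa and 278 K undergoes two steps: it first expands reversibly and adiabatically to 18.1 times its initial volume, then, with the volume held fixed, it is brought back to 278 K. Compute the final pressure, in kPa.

P₃ ≈ 18.3 kPa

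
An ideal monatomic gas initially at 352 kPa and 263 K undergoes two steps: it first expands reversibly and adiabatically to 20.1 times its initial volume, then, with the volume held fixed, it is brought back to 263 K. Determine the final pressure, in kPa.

P₃ ≈ 17.5 kPa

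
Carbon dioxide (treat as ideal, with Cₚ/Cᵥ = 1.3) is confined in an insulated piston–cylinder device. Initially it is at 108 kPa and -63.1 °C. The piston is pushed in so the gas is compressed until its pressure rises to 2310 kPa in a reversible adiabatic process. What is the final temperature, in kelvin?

T₂ ≈ 426 K

Adiabatic: T₂/T₁ = (P₂/P₁)^((γ−1)/γ).
T₁ = -63.1 °C = 210 K.
T₂ = 210 × (2310/108)^(0.231) = 425.9 K.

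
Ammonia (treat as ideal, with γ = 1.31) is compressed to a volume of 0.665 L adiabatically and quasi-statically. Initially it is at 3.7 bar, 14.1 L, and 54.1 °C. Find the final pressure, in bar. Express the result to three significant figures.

Since PV^γ is constant along a reversible adiabat, P₂ = P₁ (V₁/V₂)^γ.
P₂ = 3.7 × (14.1/0.665)^(1.31) = 202.2 bar.

P₂ ≈ 202 bar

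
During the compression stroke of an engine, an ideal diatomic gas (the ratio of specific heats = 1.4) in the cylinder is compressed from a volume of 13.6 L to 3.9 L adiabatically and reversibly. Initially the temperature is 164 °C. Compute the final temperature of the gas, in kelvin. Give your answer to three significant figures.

T₂ ≈ 720 K

Adiabatic: T₁V₁^(γ−1) = T₂V₂^(γ−1) ⇒ T₂ = T₁ (V₁/V₂)^(γ−1).
T₁ = 164 °C = 437.1 K.
T₂ = 437.1 × (13.6/3.9)^(0.4) = 720.5 K.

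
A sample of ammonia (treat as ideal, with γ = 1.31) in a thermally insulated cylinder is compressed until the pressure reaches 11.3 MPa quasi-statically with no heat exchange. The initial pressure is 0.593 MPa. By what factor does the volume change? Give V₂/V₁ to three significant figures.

V₂/V₁ ≈ 0.105

From PV^γ = const, V₂/V₁ = (P₁/P₂)^(1/γ).
V₂/V₁ = (0.593/11.3)^(0.763) = 0.1054.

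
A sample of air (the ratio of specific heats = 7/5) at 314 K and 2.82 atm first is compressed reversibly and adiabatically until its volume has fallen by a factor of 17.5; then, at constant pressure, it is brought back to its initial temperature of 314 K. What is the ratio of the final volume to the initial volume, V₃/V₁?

V₃/V₁ ≈ 0.0182

Adiabatic step: V₂/V₁ = 0.05714; T₂ = T₁·17.5^(2/5) = 986.6 K.
Isobaric step: V₃/V₂ = T₃/T₂ = 314/986.6.
V₃/V₁ = (V₂/V₁)(V₃/V₂) = 0.05714 × (314/986.6) = 0.01819.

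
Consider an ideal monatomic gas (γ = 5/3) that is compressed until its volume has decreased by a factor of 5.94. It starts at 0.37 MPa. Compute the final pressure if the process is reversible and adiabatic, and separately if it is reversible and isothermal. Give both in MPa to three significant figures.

Isothermal: P₂ = P₁(V₁/V₂) = 0.37×5.94 = 2.198 MPa.
Adiabatic: P₂ = P₁(V₁/V₂)^γ = 0.37×5.94^(5/3) = 7.209 MPa.

adiabatic: 7.21 MPa; isothermal: 2.20 MPa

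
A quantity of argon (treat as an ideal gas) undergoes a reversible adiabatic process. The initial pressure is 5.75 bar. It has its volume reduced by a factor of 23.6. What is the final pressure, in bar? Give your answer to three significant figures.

P₂ ≈ 1120 bar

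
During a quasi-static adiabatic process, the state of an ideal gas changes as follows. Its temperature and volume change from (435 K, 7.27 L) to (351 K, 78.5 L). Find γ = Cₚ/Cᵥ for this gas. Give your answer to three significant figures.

γ ≈ 1.09

TV^(γ−1) = const ⇒ γ − 1 = ln(T₂/T₁) / ln(V₁/V₂).
γ = 1 + ln(351/435) / ln(7.27/78.5) = 1.09.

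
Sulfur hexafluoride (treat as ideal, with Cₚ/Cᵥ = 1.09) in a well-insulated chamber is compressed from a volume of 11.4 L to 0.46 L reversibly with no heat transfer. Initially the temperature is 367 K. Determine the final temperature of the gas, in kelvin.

For a reversible adiabat TV^(γ−1) is constant, so T₂ = T₁ (V₁/V₂)^(γ−1).
T₂ = 367 × (11.4/0.46)^(0.09) = 489.9 K.

T₂ ≈ 490 K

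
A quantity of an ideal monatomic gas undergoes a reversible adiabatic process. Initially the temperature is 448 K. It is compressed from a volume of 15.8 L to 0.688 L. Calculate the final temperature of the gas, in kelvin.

T₂ ≈ 3620 K

For a reversible adiabat TV^(γ−1) is constant, so T₂ = T₁ (V₁/V₂)^(γ−1).
For a monatomic ideal gas γ = 5/3, so γ−1 = 2/3.
T₂ = 448 × (15.8/0.688)^(2/3) = 3620 K.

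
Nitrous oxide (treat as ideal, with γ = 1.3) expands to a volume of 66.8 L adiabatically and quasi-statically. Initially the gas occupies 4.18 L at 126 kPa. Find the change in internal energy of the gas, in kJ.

ΔU ≈ -0.991 kJ

P₂ = P₁(V₁/V₂)^γ = 126×(4.18/66.8)^(1.3) = 3.433 kPa.
For a reversible adiabat, W_by_gas = (P₁V₁ − P₂V₂)/(γ−1).
W_by = (126000×0.00418 − 3433×0.0668) / (0.3) = 991.2 J.
Q = 0 ⇒ ΔU = −W_by = -991.2 J.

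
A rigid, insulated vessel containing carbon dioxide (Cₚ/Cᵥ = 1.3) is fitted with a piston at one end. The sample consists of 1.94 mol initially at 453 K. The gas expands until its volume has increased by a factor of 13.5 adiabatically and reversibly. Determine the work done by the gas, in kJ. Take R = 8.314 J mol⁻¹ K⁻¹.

W ≈ 13.2 kJ

For a reversible adiabat TV^(γ−1) is constant, so T₂ = T₁ (V₁/V₂)^(γ−1).
T₂ = 453 × (1/13.5)^(0.3) = 207.5 K.
Q = 0, so ΔU = W_on_gas = nCᵥΔT with Cᵥ = R/(γ−1) = 27.71 J/(mol·K).
ΔU = 1.94 × 27.71 × (207.5 − 453) = -13200 J.
Work done by the gas = −ΔU = 13200 J.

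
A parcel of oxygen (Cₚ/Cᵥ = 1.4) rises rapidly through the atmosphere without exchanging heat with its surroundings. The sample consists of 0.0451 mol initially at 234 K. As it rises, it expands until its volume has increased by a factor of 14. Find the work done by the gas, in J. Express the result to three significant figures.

W ≈ 143 J

For a reversible adiabat TV^(γ−1) is constant, so T₂ = T₁ (V₁/V₂)^(γ−1).
T₂ = 234 × (1/14)^(0.4) = 81.43 K.
Q = 0, so ΔU = W_on_gas = nCᵥΔT with Cᵥ = R/(γ−1) = 20.79 J/(mol·K).
ΔU = 0.0451 × 20.79 × (81.43 − 234) = -143 J.
Work done by the gas = −ΔU = 143 J.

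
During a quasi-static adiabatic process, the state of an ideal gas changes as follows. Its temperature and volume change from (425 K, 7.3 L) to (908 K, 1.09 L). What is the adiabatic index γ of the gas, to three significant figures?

γ ≈ 1.40

TV^(γ−1) = const ⇒ γ − 1 = ln(T₂/T₁) / ln(V₁/V₂).
γ = 1 + ln(908/425) / ln(7.3/1.09) = 1.399.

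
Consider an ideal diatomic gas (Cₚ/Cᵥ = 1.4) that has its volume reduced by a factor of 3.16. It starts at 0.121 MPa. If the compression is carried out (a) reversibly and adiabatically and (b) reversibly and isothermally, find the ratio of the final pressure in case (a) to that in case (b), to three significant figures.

Isothermal: P_b = P₁(V₁/V₂) = 0.121×3.16.
Adiabatic: P_a = P₁(V₁/V₂)^γ = 0.121×3.16^(1.4).
P_a/P_b = (V₁/V₂)^(γ−1) = 3.16^(0.4) = 1.584.

P_adiabatic / P_isothermal ≈ 1.58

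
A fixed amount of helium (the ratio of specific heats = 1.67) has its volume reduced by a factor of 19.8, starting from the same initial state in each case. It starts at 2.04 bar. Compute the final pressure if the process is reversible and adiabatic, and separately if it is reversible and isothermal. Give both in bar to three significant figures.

Isothermal: P₂ = P₁(V₁/V₂) = 2.04×19.8 = 40.39 bar.
Adiabatic: P₂ = P₁(V₁/V₂)^γ = 2.04×19.8^(1.67) = 298.6 bar.

adiabatic: 299 bar; isothermal: 40.4 bar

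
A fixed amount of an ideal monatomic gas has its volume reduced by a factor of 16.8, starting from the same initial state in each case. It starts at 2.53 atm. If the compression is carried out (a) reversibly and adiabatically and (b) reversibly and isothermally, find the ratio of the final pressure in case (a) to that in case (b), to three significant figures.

P_adiabatic / P_isothermal ≈ 6.56

For a monatomic ideal gas γ = 5/3.
Isothermal: P_b = P₁(V₁/V₂) = 2.53×16.8.
Adiabatic: P_a = P₁(V₁/V₂)^γ = 2.53×16.8^(5/3).
P_a/P_b = (V₁/V₂)^(γ−1) = 16.8^(2/3) = 6.56.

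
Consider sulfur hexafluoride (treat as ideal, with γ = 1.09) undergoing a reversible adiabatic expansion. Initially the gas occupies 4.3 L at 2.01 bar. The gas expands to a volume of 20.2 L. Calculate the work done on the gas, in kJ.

P₂ = P₁(V₁/V₂)^γ = 2.01×(4.3/20.2)^(1.09) = 0.3723 bar.
For a reversible adiabat, W_by_gas = (P₁V₁ − P₂V₂)/(γ−1).
W_by = (201000×0.0043 − 37230×0.0202) / (0.09) = 1248 J.
W_on_gas = −W_by = -1248 J.

W ≈ -1.25 kJ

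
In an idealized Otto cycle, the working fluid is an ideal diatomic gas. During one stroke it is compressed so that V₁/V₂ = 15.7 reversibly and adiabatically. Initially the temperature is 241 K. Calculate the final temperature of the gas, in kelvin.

For a reversible adiabat TV^(γ−1) is constant, so T₂ = T₁ (V₁/V₂)^(γ−1).
For a diatomic ideal gas γ = 7/5, so γ−1 = 2/5.
T₂ = 241 × 15.7^(2/5) = 725.1 K.

T₂ ≈ 725 K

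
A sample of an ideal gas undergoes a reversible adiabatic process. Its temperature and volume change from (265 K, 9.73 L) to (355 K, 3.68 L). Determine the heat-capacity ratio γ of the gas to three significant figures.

γ ≈ 1.30

TV^(γ−1) = const ⇒ γ − 1 = ln(T₂/T₁) / ln(V₁/V₂).
γ = 1 + ln(355/265) / ln(9.73/3.68) = 1.301.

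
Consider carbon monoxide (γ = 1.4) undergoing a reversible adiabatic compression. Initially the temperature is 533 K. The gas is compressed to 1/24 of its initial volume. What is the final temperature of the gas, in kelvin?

Adiabatic: T₁V₁^(γ−1) = T₂V₂^(γ−1) ⇒ T₂ = T₁ (V₁/V₂)^(γ−1).
T₂ = 533 × 24^(0.4) = 1900 K.

T₂ ≈ 1900 K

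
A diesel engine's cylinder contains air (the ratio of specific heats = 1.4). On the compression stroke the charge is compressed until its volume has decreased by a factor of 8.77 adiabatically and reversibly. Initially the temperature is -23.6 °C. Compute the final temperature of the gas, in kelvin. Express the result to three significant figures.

T₂ ≈ 595 K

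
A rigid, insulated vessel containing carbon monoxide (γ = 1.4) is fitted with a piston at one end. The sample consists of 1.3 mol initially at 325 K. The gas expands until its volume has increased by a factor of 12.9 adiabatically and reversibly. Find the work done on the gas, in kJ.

W ≈ -5.62 kJ

Adiabatic: T₁V₁^(γ−1) = T₂V₂^(γ−1) ⇒ T₂ = T₁ (V₁/V₂)^(γ−1).
T₂ = 325 × (1/12.9)^(0.4) = 116.9 K.
Q = 0, so ΔU = W_on_gas = nCᵥΔT with Cᵥ = R/(γ−1) = 20.79 J/(mol·K).
ΔU = 1.3 × 20.79 × (116.9 − 325) = -5624 J.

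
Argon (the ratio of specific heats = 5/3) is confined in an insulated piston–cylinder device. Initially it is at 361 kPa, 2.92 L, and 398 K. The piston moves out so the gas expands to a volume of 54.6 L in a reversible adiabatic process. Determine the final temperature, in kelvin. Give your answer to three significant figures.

T₂ ≈ 56.5 K

For a reversible adiabat TV^(γ−1) is constant, so T₂ = T₁ (V₁/V₂)^(γ−1).
T₂ = 398 × (2.92/54.6)^(2/3) = 56.49 K.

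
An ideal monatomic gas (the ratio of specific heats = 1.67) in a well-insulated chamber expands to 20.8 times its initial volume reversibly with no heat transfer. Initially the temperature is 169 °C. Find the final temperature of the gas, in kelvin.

T₂ ≈ 57.9 K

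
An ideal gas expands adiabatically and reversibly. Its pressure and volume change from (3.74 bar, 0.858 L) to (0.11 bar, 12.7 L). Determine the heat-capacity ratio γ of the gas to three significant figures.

PV^γ = const ⇒ γ = ln(P₂/P₁) / ln(V₁/V₂).
γ = ln(0.11/3.74) / ln(0.858/12.7) = 1.309.

γ ≈ 1.31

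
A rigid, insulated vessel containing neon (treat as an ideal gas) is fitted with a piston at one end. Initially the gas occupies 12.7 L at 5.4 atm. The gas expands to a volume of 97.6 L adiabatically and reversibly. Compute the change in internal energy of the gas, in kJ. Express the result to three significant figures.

ΔU ≈ -7.75 kJ

γ = 5/3 for a monatomic ideal gas.
P₂ = P₁(V₁/V₂)^γ = 5.4×(12.7/97.6)^(5/3) = 0.1804 atm.
For a reversible adiabat, W_by_gas = (P₁V₁ − P₂V₂)/(γ−1).
W_by = (547200×0.0127 − 18280×0.0976) / (2/3) = 7747 J.
Q = 0 ⇒ ΔU = −W_by = -7747 J.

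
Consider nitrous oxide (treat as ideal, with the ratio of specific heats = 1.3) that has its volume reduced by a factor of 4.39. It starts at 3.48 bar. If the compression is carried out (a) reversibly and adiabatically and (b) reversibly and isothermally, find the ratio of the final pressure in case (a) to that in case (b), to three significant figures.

Isothermal: P_b = P₁(V₁/V₂) = 3.48×4.39.
Adiabatic: P_a = P₁(V₁/V₂)^γ = 3.48×4.39^(1.3).
P_a/P_b = (V₁/V₂)^(γ−1) = 4.39^(0.3) = 1.559.

P_adiabatic / P_isothermal ≈ 1.56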